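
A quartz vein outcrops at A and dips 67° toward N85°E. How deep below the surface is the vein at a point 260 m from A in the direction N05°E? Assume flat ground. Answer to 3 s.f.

The hole lies 80° from the dip direction, so the down-dip offset is 260 × cos 80° = 45.15 m.
Depth = down-dip offset × tan(dip) = 45.15 × tan 67° = 45.15 × 2.3559
Depth = 106.36 m

106 m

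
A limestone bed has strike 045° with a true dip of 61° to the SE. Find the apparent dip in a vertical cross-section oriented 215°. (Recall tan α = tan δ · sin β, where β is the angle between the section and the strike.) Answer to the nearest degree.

17°

Angle between strike (045°) and section (215°): β = 10°.
tan(apparent dip) = tan 61° · sin 10° = 0.3133
apparent dip = arctan 0.3133 = 17.39°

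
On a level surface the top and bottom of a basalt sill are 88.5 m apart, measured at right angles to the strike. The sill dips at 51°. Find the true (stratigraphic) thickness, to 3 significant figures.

True thickness t = w · sin(dip) = 88.5 × sin 51°
t = 88.5 × 0.7771 = 68.777 m

68.8 m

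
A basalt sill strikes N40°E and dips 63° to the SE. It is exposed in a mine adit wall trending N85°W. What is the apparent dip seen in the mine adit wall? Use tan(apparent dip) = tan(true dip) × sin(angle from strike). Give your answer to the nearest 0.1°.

58.1°

The strike is N40°E and the section trends N85°W; the acute angle between them is β = 55°.
tan α = tan 63° × sin 55° = 1.9626 × 0.8192 = 1.6077
α = arctan(1.6077) = 58.12°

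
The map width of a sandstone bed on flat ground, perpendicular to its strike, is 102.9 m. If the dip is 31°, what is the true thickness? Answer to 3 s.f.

True thickness t = w · sin(dip) = 102.9 × sin 31°
t = 102.9 × 0.5150 = 52.997 m

53.0 m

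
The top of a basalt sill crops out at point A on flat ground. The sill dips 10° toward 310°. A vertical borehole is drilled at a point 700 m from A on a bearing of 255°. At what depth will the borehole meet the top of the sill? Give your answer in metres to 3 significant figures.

The hole lies 55° from the dip direction, so the down-dip offset is 700 × cos 55° = 401.50 m.
Depth = down-dip offset × tan(dip) = 401.50 × tan 10° = 401.50 × 0.1763
Depth = 70.80 m

70.8 m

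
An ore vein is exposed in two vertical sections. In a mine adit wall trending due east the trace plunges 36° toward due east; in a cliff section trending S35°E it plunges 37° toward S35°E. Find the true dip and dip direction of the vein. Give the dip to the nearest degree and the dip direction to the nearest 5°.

Represent each trace as a vector plunging at its apparent dip toward its trend (east-north-up frame): v₁ = (0.809, 0.000, -0.588), v₂ = (0.458, -0.654, -0.602).
The plane normal is n = v₁ × v₂ ∝ (0.385, -0.218, 0.529).
True dip = arccos(n_z / |n|) = arccos(0.7677) = 39.9°.
The horizontal component of n points toward azimuth atan2(n_x, n_y) = 120°, the dip direction.

true dip 40°, dip direction 120°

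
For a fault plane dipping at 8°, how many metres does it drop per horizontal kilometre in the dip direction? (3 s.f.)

141 m

drop per km = 1000 × tan 8° = 1000 × 0.1405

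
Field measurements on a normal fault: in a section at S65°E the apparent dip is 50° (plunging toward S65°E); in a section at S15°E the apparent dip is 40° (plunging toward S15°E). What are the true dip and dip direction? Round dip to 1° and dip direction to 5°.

true dip 50°, dip direction 120°

Represent each trace as a vector plunging at its apparent dip toward its trend (east-north-up frame): v₁ = (0.583, -0.272, -0.766), v₂ = (0.198, -0.740, -0.643).
Cross product v₁ × v₂ gives the pole to the plane: n ∝ (0.392, -0.223, 0.377).
True dip = arccos(n_z / |n|) = arccos(0.6416) = 50.1°.
Dip direction = azimuth of (n_x, n_y) = atan2(0.392, -0.223) = 120°.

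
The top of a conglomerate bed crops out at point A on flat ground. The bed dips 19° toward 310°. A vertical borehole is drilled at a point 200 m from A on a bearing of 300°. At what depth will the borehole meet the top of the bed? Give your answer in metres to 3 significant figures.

67.8 m

The hole lies 10° from the dip direction, so the down-dip offset is 200 × cos 10° = 196.96 m.
Depth = down-dip offset × tan(dip) = 196.96 × tan 19° = 196.96 × 0.3443
Depth = 67.82 m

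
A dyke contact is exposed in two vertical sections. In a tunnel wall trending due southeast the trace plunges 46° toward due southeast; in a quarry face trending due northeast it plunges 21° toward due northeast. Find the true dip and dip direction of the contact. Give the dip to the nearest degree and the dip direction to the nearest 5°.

The two traces are lines in the plane: v₁ = (sin 135°·cos 46°, cos 135°·cos 46°, −sin 46°), v₂ = (sin 45°·cos 21°, cos 45°·cos 21°, −sin 21°).
Cross product v₁ × v₂ gives the pole to the plane: n ∝ (0.651, -0.299, 0.649).
True dip = arccos(n_z / |n|) = arccos(0.6712) = 47.8°.
Dip direction = atan2(0.651, -0.299) = 115° (azimuth of n's horizontal projection).

true dip 48°, dip direction 115°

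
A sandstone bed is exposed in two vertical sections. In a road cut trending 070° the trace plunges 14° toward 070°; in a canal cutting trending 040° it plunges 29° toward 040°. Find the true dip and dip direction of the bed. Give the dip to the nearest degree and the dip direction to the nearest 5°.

true dip 36°, dip direction 000°

The two traces are lines in the plane: v₁ = (sin 70°·cos 14°, cos 70°·cos 14°, −sin 14°), v₂ = (sin 40°·cos 29°, cos 40°·cos 29°, −sin 29°).
n = v₁ × v₂ = (0.001, 0.306, 0.424) (taken with n_z > 0).
tan δ = √(n_x²+n_y²)/n_z = 0.306/0.424, so δ = 35.8°.
Dip direction = azimuth of (n_x, n_y) = atan2(0.001, 0.306) = 0°.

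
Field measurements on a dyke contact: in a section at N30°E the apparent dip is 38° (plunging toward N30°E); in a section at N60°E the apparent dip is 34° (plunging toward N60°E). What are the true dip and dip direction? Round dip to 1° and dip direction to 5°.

true dip 38°, dip direction 030°

Represent each trace as a vector plunging at its apparent dip toward its trend (east-north-up frame): v₁ = (0.394, 0.682, -0.616), v₂ = (0.718, 0.415, -0.559).
The plane normal is n = v₁ × v₂ ∝ (0.126, 0.222, 0.327).
Dip δ = arctan(|n_h|/n_z) = arctan(0.255/0.327) = 38.0°.
Dip direction = atan2(0.126, 0.222) = 30° (azimuth of n's horizontal projection).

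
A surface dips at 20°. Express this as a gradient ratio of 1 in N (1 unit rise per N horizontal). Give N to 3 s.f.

1 : N means tan θ = 1/N, so N = 1/tan 20° = 1/0.3640

1 in 2.75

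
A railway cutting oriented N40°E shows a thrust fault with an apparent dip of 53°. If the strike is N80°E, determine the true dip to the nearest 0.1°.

64.2°

The section is 40° from the strike.
tan δ = tan α / sin β = tan 53° / sin 40° = 1.3270 / 0.6428 = 2.0645
δ = arctan(2.0645) = 64.16°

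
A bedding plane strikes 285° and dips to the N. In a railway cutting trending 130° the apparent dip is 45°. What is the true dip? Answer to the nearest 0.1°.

β = acute angle between strike 285° and section 130° = 25°.
tan δ = tan α / sin β = tan 45° / sin 25° = 1.0000 / 0.4226 = 2.3662
true dip = arctan 2.3662 = 67.09°

67.1°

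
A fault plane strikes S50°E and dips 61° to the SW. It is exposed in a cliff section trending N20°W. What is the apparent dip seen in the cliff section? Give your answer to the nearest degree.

The strike is S50°E and the section trends N20°W; the acute angle between them is β = 30°.
tan(apparent dip) = tan 61° · sin 30° = 0.9020
α = arctan(0.9020) = 42.05°

42°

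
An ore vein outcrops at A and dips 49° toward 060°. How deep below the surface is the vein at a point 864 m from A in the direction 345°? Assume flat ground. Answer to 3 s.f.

257 m

The hole lies 75° from the dip direction, so the down-dip offset is 864 × cos 75° = 223.62 m.
Depth = down-dip offset × tan(dip) = 223.62 × tan 49° = 223.62 × 1.1504
Depth = 257.24 m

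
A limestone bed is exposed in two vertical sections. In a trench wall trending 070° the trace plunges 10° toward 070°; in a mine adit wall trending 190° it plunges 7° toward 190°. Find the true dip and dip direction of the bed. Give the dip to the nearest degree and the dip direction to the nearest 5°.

The two traces are lines in the plane: v₁ = (sin 70°·cos 10°, cos 70°·cos 10°, −sin 10°), v₂ = (sin 190°·cos 7°, cos 190°·cos 7°, −sin 7°).
Cross product v₁ × v₂ gives the pole to the plane: n ∝ (0.211, -0.143, 0.847).
True dip = arccos(n_z / |n|) = arccos(0.9576) = 16.7°.
The horizontal component of n points toward azimuth atan2(n_x, n_y) = 124°, the dip direction.

true dip 17°, dip direction 125°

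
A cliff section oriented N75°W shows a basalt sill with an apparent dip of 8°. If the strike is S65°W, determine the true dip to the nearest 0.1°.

β = acute angle between strike S65°W and section N75°W = 40°.
tan(true dip) = tan 8° / sin 40° = 0.2186
true dip = arctan 0.2186 = 12.33°

12.3°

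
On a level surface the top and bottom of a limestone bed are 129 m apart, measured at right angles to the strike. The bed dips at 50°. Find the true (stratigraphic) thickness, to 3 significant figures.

98.8 m

True thickness t = w · sin(dip) = 129 × sin 50°
t = 129 × 0.7660 = 98.820 m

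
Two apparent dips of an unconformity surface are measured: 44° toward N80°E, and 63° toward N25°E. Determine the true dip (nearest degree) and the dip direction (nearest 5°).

true dip 63°, dip direction 020°

Represent each trace as a vector plunging at its apparent dip toward its trend (east-north-up frame): v₁ = (0.708, 0.125, -0.695), v₂ = (0.192, 0.411, -0.891).
n = v₁ × v₂ = (0.175, 0.498, 0.268) (taken with n_z > 0).
True dip = arccos(n_z / |n|) = arccos(0.4522) = 63.1°.
Dip direction = atan2(0.175, 0.498) = 19° (azimuth of n's horizontal projection).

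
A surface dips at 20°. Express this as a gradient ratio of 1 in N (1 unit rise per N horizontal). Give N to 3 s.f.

1 in 2.75

1 : N means tan θ = 1/N, so N = 1/tan 20° = 1/0.3640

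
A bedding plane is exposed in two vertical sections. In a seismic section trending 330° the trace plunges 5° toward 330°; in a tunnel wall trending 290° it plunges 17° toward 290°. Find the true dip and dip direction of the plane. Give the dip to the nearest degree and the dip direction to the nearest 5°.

Represent each trace as a vector plunging at its apparent dip toward its trend (east-north-up frame): v₁ = (-0.498, 0.863, -0.087), v₂ = (-0.899, 0.327, -0.292).
n = v₁ × v₂ = (-0.224, -0.067, 0.612) (taken with n_z > 0).
True dip = arccos(n_z / |n|) = arccos(0.9343) = 20.9°.
Dip direction = azimuth of (n_x, n_y) = atan2(-0.224, -0.067) = 253°.

true dip 21°, dip direction 255°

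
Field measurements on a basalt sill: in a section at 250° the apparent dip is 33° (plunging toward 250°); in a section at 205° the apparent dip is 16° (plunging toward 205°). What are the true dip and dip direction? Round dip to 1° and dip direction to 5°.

true dip 35°, dip direction 270°

Represent each trace as a vector plunging at its apparent dip toward its trend (east-north-up frame): v₁ = (-0.788, -0.287, -0.545), v₂ = (-0.406, -0.871, -0.276).
Cross product v₁ × v₂ gives the pole to the plane: n ∝ (-0.395, 0.004, 0.570).
True dip = arccos(n_z / |n|) = arccos(0.8217) = 34.7°.
Dip direction = azimuth of (n_x, n_y) = atan2(-0.395, 0.004) = 271°.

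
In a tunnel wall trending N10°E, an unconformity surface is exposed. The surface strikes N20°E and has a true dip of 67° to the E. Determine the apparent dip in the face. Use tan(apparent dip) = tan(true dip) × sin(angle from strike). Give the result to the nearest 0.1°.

22.2°

Angle between strike (N20°E) and section (N10°E): β = 10°.
tan α = tan 67° × sin 10° = 2.3559 × 0.1736 = 0.4091
apparent dip = arctan 0.4091 = 22.25°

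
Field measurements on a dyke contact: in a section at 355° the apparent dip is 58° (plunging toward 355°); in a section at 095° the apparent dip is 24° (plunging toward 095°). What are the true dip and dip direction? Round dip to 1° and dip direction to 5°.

true dip 60°, dip direction 020°

The two traces are lines in the plane: v₁ = (sin 355°·cos 58°, cos 355°·cos 58°, −sin 58°), v₂ = (sin 95°·cos 24°, cos 95°·cos 24°, −sin 24°).
n = v₁ × v₂ = (0.282, 0.791, 0.477) (taken with n_z > 0).
True dip = arccos(n_z / |n|) = arccos(0.4939) = 60.4°.
The horizontal component of n points toward azimuth atan2(n_x, n_y) = 20°, the dip direction.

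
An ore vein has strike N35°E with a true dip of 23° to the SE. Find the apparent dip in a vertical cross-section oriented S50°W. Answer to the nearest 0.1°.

The section lies 15° from the strike.
tan(apparent dip) = tan 23° · sin 15° = 0.1099
α = arctan(0.1099) = 6.27°

6.3°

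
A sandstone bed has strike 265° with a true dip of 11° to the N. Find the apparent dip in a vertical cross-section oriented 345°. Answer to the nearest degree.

11°

The section lies 80° from the strike.
tan α = tan 11° × sin 80° = 0.1944 × 0.9848 = 0.1914
α = arctan(0.1914) = 10.84°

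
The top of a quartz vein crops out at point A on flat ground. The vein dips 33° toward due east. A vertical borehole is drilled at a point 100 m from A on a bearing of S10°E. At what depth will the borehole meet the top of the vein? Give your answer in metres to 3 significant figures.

The hole lies 80° from the dip direction, so the down-dip offset is 100 × cos 80° = 17.36 m.
Depth = down-dip offset × tan(dip) = 17.36 × tan 33° = 17.36 × 0.6494
Depth = 11.28 m

11.3 m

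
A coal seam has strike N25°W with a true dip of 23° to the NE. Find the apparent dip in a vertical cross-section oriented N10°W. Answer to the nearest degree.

Angle between strike (N25°W) and section (N10°W): β = 15°.
tan α = tan 23° × sin 15° = 0.4245 × 0.2588 = 0.1099
α = arctan(0.1099) = 6.27°

6°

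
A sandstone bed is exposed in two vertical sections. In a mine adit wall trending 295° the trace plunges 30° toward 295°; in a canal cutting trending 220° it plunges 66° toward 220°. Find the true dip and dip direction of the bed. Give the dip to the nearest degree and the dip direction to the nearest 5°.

true dip 66°, dip direction 220°

Each apparent-dip line lies in the plane. As unit vectors (x east, y north, z up), v₁ plunges 30°→295° and v₂ plunges 66°→220°.
n = v₁ × v₂ = (-0.490, -0.586, 0.340) (taken with n_z > 0).
True dip = arccos(n_z / |n|) = arccos(0.4067) = 66.0°.
Dip direction = azimuth of (n_x, n_y) = atan2(-0.490, -0.586) = 220°.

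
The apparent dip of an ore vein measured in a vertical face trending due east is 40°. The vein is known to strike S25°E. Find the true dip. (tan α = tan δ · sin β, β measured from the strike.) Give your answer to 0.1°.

42.8°

β = acute angle between strike S25°E and section due east = 65°.
tan δ = tan α / sin β = tan 40° / sin 65° = 0.8391 / 0.9063 = 0.9258
true dip = arctan 0.9258 = 42.79°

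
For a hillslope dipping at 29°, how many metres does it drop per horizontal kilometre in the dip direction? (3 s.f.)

554 m

drop per km = 1000 × tan 29° = 1000 × 0.5543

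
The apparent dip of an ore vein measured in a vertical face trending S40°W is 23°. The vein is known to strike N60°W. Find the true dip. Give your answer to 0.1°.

23.3°

β = acute angle between strike N60°W and section S40°W = 80°.
tan(true dip) = tan 23° / sin 80° = 0.4310
δ = arctan(0.4310) = 23.32°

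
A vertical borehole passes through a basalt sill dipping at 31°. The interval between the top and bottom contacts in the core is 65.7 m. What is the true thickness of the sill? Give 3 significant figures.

56.3 m

True thickness t = h · cos(dip) = 65.7 × cos 31°
t = 65.7 × 0.8572 = 56.316 m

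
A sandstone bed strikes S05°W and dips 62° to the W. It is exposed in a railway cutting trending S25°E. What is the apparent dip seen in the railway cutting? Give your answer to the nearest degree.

43°

Angle between strike (S05°W) and section (S25°E): β = 30°.
tan α = tan 62° × sin 30° = 1.8807 × 0.5000 = 0.9404
α = arctan(0.9404) = 43.24°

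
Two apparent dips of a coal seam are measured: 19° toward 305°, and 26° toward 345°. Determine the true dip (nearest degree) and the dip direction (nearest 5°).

true dip 26°, dip direction 350°

Represent each trace as a vector plunging at its apparent dip toward its trend (east-north-up frame): v₁ = (-0.775, 0.542, -0.326), v₂ = (-0.233, 0.868, -0.438).
The plane normal is n = v₁ × v₂ ∝ (-0.045, 0.264, 0.546).
Dip δ = arctan(|n_h|/n_z) = arctan(0.268/0.546) = 26.1°.
Dip direction = atan2(-0.045, 0.264) = 350° (azimuth of n's horizontal projection).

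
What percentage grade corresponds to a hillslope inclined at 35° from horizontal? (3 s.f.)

grade % = 100 × tan 35° = 100 × 0.7002

70.0%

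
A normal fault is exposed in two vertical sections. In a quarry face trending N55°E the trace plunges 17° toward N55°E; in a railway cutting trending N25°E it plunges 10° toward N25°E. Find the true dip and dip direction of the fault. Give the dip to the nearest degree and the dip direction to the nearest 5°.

The two traces are lines in the plane: v₁ = (sin 55°·cos 17°, cos 55°·cos 17°, −sin 17°), v₂ = (sin 25°·cos 10°, cos 25°·cos 10°, −sin 10°).
n = v₁ × v₂ = (0.166, 0.014, 0.471) (taken with n_z > 0).
tan δ = √(n_x²+n_y²)/n_z = 0.166/0.471, so δ = 19.5°.
Dip direction = azimuth of (n_x, n_y) = atan2(0.166, 0.014) = 85°.

true dip 19°, dip direction 085°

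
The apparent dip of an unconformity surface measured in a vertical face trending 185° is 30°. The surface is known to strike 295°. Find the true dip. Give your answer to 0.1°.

β = acute angle between strike 295° and section 185° = 70°.
tan δ = tan α / sin β = tan 30° / sin 70° = 0.5774 / 0.9397 = 0.6144
δ = arctan(0.6144) = 31.57°

31.6°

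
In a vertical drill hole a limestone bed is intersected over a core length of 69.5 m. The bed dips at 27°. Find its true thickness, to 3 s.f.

61.9 m

True thickness t = h · cos(dip) = 69.5 × cos 27°
t = 69.5 × 0.8910 = 61.925 m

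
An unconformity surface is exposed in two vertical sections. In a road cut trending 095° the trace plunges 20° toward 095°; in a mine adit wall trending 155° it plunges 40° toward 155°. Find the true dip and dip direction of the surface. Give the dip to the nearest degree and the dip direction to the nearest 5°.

true dip 40°, dip direction 160°

Represent each trace as a vector plunging at its apparent dip toward its trend (east-north-up frame): v₁ = (0.936, -0.082, -0.342), v₂ = (0.324, -0.694, -0.643).
n = v₁ × v₂ = (0.185, -0.491, 0.623) (taken with n_z > 0).
tan δ = √(n_x²+n_y²)/n_z = 0.525/0.623, so δ = 40.1°.
Dip direction = azimuth of (n_x, n_y) = atan2(0.185, -0.491) = 159°.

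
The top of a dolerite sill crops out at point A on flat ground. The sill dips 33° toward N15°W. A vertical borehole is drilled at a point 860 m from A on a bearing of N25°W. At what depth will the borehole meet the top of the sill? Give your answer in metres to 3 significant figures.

The hole lies 10° from the dip direction, so the down-dip offset is 860 × cos 10° = 846.93 m.
Depth = down-dip offset × tan(dip) = 846.93 × tan 33° = 846.93 × 0.6494
Depth = 550.01 m

550 m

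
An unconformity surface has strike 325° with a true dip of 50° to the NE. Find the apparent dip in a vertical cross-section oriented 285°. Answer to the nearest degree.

Angle between strike (325°) and section (285°): β = 40°.
tan(apparent dip) = tan 50° · sin 40° = 0.7660
α = arctan(0.7660) = 37.45°

37°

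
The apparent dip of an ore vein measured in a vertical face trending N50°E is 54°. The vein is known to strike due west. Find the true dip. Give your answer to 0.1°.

The section is 40° from the strike.
tan δ = tan α / sin β = tan 54° / sin 40° = 1.3764 / 0.6428 = 2.1413
true dip = arctan 2.1413 = 64.97°

65.0°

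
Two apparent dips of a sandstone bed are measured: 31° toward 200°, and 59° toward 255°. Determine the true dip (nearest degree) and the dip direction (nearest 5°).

true dip 60°, dip direction 270°

Represent each trace as a vector plunging at its apparent dip toward its trend (east-north-up frame): v₁ = (-0.293, -0.805, -0.515), v₂ = (-0.497, -0.133, -0.857).
The plane normal is n = v₁ × v₂ ∝ (-0.622, -0.005, 0.362).
tan δ = √(n_x²+n_y²)/n_z = 0.622/0.362, so δ = 59.8°.
Dip direction = atan2(-0.622, -0.005) = 270° (azimuth of n's horizontal projection).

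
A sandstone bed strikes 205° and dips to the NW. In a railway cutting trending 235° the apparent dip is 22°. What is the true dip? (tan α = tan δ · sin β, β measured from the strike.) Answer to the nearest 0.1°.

The section is 30° from the strike.
tan(true dip) = tan 22° / sin 30° = 0.8081
true dip = arctan 0.8081 = 38.94°

38.9°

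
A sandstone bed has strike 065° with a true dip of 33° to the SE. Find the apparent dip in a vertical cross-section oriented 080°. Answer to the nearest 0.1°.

9.5°

Angle between strike (065°) and section (080°): β = 15°.
tan(apparent dip) = tan 33° · sin 15° = 0.1681
apparent dip = arctan 0.1681 = 9.54°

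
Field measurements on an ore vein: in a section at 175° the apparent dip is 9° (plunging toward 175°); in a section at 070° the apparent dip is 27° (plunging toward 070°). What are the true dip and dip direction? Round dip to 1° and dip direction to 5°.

Represent each trace as a vector plunging at its apparent dip toward its trend (east-north-up frame): v₁ = (0.086, -0.984, -0.156), v₂ = (0.837, 0.305, -0.454).
The plane normal is n = v₁ × v₂ ∝ (0.494, -0.092, 0.850).
tan δ = √(n_x²+n_y²)/n_z = 0.503/0.850, so δ = 30.6°.
The horizontal component of n points toward azimuth atan2(n_x, n_y) = 101°, the dip direction.

true dip 31°, dip direction 100°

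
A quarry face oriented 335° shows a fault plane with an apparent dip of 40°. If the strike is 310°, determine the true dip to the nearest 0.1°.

The section is 25° from the strike.
tan δ = tan α / sin β = tan 40° / sin 25° = 0.8391 / 0.4226 = 1.9855
δ = arctan(1.9855) = 63.27°

63.3°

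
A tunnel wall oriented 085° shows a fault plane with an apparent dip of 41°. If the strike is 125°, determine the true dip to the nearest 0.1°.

β = acute angle between strike 125° and section 085° = 40°.
tan(true dip) = tan 41° / sin 40° = 1.3524
true dip = arctan 1.3524 = 53.52°

53.5°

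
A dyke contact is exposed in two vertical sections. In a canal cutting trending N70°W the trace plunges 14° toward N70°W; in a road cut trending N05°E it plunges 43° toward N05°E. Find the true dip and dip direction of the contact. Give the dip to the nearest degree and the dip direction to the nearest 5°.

Represent each trace as a vector plunging at its apparent dip toward its trend (east-north-up frame): v₁ = (-0.912, 0.332, -0.242), v₂ = (0.064, 0.729, -0.682).
The plane normal is n = v₁ × v₂ ∝ (0.050, 0.637, 0.685).
True dip = arccos(n_z / |n|) = arccos(0.7313) = 43.0°.
The horizontal component of n points toward azimuth atan2(n_x, n_y) = 4°, the dip direction.

true dip 43°, dip direction 005°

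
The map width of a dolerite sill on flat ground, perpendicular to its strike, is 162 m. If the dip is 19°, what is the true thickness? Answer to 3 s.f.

True thickness t = w · sin(dip) = 162 × sin 19°
t = 162 × 0.3256 = 52.742 m

52.7 m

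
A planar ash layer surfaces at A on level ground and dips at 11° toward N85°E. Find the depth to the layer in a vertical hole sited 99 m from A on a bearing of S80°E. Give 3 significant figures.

The hole lies 15° from the dip direction, so the down-dip offset is 99 × cos 15° = 95.63 m.
Depth = down-dip offset × tan(dip) = 95.63 × tan 11° = 95.63 × 0.1944
Depth = 18.59 m

18.6 m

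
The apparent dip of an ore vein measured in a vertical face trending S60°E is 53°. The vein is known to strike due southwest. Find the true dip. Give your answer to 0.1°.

53.9°

β = acute angle between strike due southwest and section S60°E = 75°.
tan(true dip) = tan 53° / sin 75° = 1.3739
true dip = arctan 1.3739 = 53.95°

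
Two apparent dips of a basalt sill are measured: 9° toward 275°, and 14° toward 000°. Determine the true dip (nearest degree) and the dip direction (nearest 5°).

Each apparent-dip line lies in the plane. As unit vectors (x east, y north, z up), v₁ plunges 9°→275° and v₂ plunges 14°→000°.
n = v₁ × v₂ = (-0.131, 0.238, 0.955) (taken with n_z > 0).
Dip δ = arctan(|n_h|/n_z) = arctan(0.272/0.955) = 15.9°.
The horizontal component of n points toward azimuth atan2(n_x, n_y) = 331°, the dip direction.

true dip 16°, dip direction 330°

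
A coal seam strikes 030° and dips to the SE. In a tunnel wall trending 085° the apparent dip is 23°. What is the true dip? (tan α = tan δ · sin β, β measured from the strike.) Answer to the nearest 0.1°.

27.4°

The section is 55° from the strike.
tan(true dip) = tan 23° / sin 55° = 0.5182
true dip = arctan 0.5182 = 27.39°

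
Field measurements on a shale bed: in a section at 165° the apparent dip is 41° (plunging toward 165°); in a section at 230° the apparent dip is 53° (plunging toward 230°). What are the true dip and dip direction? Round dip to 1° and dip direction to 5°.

true dip 54°, dip direction 215°

Represent each trace as a vector plunging at its apparent dip toward its trend (east-north-up frame): v₁ = (0.195, -0.729, -0.656), v₂ = (-0.461, -0.387, -0.799).
The plane normal is n = v₁ × v₂ ∝ (-0.328, -0.458, 0.412).
Dip δ = arctan(|n_h|/n_z) = arctan(0.564/0.412) = 53.9°.
The horizontal component of n points toward azimuth atan2(n_x, n_y) = 216°, the dip direction.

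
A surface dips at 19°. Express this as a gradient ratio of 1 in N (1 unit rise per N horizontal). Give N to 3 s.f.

1 in 2.90

1 : N means tan θ = 1/N, so N = 1/tan 19° = 1/0.3443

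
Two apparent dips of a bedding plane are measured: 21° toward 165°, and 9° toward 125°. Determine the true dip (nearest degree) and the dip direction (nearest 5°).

Represent each trace as a vector plunging at its apparent dip toward its trend (east-north-up frame): v₁ = (0.242, -0.902, -0.358), v₂ = (0.809, -0.567, -0.156).
Cross product v₁ × v₂ gives the pole to the plane: n ∝ (-0.062, -0.252, 0.593).
Dip δ = arctan(|n_h|/n_z) = arctan(0.260/0.593) = 23.7°.
Dip direction = atan2(-0.062, -0.252) = 194° (azimuth of n's horizontal projection).

true dip 24°, dip direction 195°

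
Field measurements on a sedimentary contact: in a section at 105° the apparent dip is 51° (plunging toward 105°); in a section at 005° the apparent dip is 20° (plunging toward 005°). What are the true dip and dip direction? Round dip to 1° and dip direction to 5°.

true dip 54°, dip direction 080°

Each apparent-dip line lies in the plane. As unit vectors (x east, y north, z up), v₁ plunges 51°→105° and v₂ plunges 20°→005°.
Cross product v₁ × v₂ gives the pole to the plane: n ∝ (0.783, 0.144, 0.582).
tan δ = √(n_x²+n_y²)/n_z = 0.796/0.582, so δ = 53.8°.
The horizontal component of n points toward azimuth atan2(n_x, n_y) = 80°, the dip direction.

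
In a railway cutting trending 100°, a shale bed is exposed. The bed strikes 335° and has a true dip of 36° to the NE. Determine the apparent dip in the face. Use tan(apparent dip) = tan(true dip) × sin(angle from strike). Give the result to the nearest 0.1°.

The section lies 55° from the strike.
tan(apparent dip) = tan 36° · sin 55° = 0.5951
α = arctan(0.5951) = 30.76°

30.8°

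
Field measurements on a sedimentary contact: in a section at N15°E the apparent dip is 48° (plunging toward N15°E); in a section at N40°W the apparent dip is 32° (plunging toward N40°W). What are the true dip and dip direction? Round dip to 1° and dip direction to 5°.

true dip 48°, dip direction 015°

Represent each trace as a vector plunging at its apparent dip toward its trend (east-north-up frame): v₁ = (0.173, 0.646, -0.743), v₂ = (-0.545, 0.650, -0.530).
n = v₁ × v₂ = (0.140, 0.497, 0.465) (taken with n_z > 0).
True dip = arccos(n_z / |n|) = arccos(0.6691) = 48.0°.
Dip direction = atan2(0.140, 0.497) = 16° (azimuth of n's horizontal projection).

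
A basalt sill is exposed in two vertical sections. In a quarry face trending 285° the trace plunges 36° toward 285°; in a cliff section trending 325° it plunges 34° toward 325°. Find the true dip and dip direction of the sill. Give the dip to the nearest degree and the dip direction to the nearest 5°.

true dip 37°, dip direction 300°

The two traces are lines in the plane: v₁ = (sin 285°·cos 36°, cos 285°·cos 36°, −sin 36°), v₂ = (sin 325°·cos 34°, cos 325°·cos 34°, −sin 34°).
The plane normal is n = v₁ × v₂ ∝ (-0.282, 0.157, 0.431).
Dip δ = arctan(|n_h|/n_z) = arctan(0.323/0.431) = 36.8°.
The horizontal component of n points toward azimuth atan2(n_x, n_y) = 299°, the dip direction.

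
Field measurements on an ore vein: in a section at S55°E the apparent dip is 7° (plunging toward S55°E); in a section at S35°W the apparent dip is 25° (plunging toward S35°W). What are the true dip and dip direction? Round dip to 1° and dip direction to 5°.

true dip 26°, dip direction 200°

Represent each trace as a vector plunging at its apparent dip toward its trend (east-north-up frame): v₁ = (0.813, -0.569, -0.122), v₂ = (-0.520, -0.742, -0.423).
Cross product v₁ × v₂ gives the pole to the plane: n ∝ (-0.150, -0.407, 0.900).
tan δ = √(n_x²+n_y²)/n_z = 0.434/0.900, so δ = 25.7°.
The horizontal component of n points toward azimuth atan2(n_x, n_y) = 200°, the dip direction.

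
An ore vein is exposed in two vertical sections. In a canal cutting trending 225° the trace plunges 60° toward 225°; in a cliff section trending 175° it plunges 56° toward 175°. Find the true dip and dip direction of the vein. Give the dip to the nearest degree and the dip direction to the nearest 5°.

Each apparent-dip line lies in the plane. As unit vectors (x east, y north, z up), v₁ plunges 60°→225° and v₂ plunges 56°→175°.
n = v₁ × v₂ = (-0.189, -0.335, 0.214) (taken with n_z > 0).
True dip = arccos(n_z / |n|) = arccos(0.4861) = 60.9°.
The horizontal component of n points toward azimuth atan2(n_x, n_y) = 209°, the dip direction.

true dip 61°, dip direction 210°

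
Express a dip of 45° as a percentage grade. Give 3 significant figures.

grade % = 100 × tan 45° = 100 × 1.0000

100%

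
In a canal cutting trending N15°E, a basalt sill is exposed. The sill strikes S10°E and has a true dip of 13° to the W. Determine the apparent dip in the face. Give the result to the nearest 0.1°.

The strike is S10°E and the section trends N15°E; the acute angle between them is β = 25°.
tan α = tan 13° × sin 25° = 0.2309 × 0.4226 = 0.0976
apparent dip = arctan 0.0976 = 5.57°

5.6°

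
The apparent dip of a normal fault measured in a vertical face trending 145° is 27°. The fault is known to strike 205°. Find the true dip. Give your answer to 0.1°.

30.5°

β = acute angle between strike 205° and section 145° = 60°.
tan δ = tan α / sin β = tan 27° / sin 60° = 0.5095 / 0.8660 = 0.5883
δ = arctan(0.5883) = 30.47°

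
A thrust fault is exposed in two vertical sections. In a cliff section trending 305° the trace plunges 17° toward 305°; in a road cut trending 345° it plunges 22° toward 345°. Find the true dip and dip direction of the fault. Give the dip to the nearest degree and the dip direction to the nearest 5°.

true dip 22°, dip direction 345°

Each apparent-dip line lies in the plane. As unit vectors (x east, y north, z up), v₁ plunges 17°→305° and v₂ plunges 22°→345°.
The plane normal is n = v₁ × v₂ ∝ (-0.056, 0.223, 0.570).
True dip = arccos(n_z / |n|) = arccos(0.9272) = 22.0°.
The horizontal component of n points toward azimuth atan2(n_x, n_y) = 346°, the dip direction.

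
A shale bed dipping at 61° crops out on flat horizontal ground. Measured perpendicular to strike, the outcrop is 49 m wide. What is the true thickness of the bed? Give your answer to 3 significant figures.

True thickness t = w · sin(dip) = 49 × sin 61°
t = 49 × 0.8746 = 42.856 m

42.9 m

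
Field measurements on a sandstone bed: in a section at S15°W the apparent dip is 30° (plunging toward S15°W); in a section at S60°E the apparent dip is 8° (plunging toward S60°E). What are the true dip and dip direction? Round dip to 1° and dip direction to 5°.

true dip 30°, dip direction 195°

Each apparent-dip line lies in the plane. As unit vectors (x east, y north, z up), v₁ plunges 30°→S15°W and v₂ plunges 8°→S60°E.
The plane normal is n = v₁ × v₂ ∝ (-0.131, -0.460, 0.828).
Dip δ = arctan(|n_h|/n_z) = arctan(0.478/0.828) = 30.0°.
The horizontal component of n points toward azimuth atan2(n_x, n_y) = 196°, the dip direction.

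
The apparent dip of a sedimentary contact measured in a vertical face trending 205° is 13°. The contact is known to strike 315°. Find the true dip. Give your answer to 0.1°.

13.8°

β = acute angle between strike 315° and section 205° = 70°.
tan δ = tan α / sin β = tan 13° / sin 70° = 0.2309 / 0.9397 = 0.2457
δ = arctan(0.2457) = 13.80°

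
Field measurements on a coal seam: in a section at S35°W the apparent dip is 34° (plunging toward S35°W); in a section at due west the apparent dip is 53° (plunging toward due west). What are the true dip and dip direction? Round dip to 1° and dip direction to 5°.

true dip 53°, dip direction 275°

The two traces are lines in the plane: v₁ = (sin 215°·cos 34°, cos 215°·cos 34°, −sin 34°), v₂ = (sin 270°·cos 53°, cos 270°·cos 53°, −sin 53°).
Cross product v₁ × v₂ gives the pole to the plane: n ∝ (-0.542, 0.043, 0.409).
tan δ = √(n_x²+n_y²)/n_z = 0.544/0.409, so δ = 53.1°.
Dip direction = atan2(-0.542, 0.043) = 275° (azimuth of n's horizontal projection).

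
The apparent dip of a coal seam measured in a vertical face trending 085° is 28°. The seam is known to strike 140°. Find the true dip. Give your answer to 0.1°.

The section is 55° from the strike.
tan δ = tan α / sin β = tan 28° / sin 55° = 0.5317 / 0.8192 = 0.6491
δ = arctan(0.6491) = 32.99°

33.0°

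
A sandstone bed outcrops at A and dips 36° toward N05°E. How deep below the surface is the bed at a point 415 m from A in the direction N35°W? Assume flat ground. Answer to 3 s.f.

231 m

The hole lies 40° from the dip direction, so the down-dip offset is 415 × cos 40° = 317.91 m.
Depth = down-dip offset × tan(dip) = 317.91 × tan 36° = 317.91 × 0.7265
Depth = 230.97 m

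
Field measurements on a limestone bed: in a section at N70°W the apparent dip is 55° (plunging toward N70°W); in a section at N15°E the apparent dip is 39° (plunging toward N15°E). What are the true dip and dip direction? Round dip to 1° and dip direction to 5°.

true dip 58°, dip direction 315°

The two traces are lines in the plane: v₁ = (sin 290°·cos 55°, cos 290°·cos 55°, −sin 55°), v₂ = (sin 15°·cos 39°, cos 15°·cos 39°, −sin 39°).
The plane normal is n = v₁ × v₂ ∝ (-0.491, 0.504, 0.444).
tan δ = √(n_x²+n_y²)/n_z = 0.704/0.444, so δ = 57.8°.
Dip direction = azimuth of (n_x, n_y) = atan2(-0.491, 0.504) = 316°.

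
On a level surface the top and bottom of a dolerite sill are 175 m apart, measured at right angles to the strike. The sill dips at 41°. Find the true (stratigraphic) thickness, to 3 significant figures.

115 m

True thickness t = w · sin(dip) = 175 × sin 41°
t = 175 × 0.6561 = 114.810 m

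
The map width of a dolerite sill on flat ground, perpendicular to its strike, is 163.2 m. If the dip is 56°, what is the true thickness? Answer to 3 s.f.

135 m

True thickness t = w · sin(dip) = 163.2 × sin 56°
t = 163.2 × 0.8290 = 135.299 m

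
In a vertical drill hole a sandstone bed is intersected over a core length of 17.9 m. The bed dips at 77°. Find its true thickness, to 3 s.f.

True thickness t = h · cos(dip) = 17.9 × cos 77°
t = 17.9 × 0.2250 = 4.027 m

4.03 m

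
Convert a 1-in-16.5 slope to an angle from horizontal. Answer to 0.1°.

3.5°

tan θ = 1/16.5 = 0.0606
θ = arctan(0.0606) = 3.47°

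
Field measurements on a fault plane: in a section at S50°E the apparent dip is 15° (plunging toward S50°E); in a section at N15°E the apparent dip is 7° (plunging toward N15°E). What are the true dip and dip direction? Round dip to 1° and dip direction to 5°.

true dip 20°, dip direction 085°

The two traces are lines in the plane: v₁ = (sin 130°·cos 15°, cos 130°·cos 15°, −sin 15°), v₂ = (sin 15°·cos 7°, cos 15°·cos 7°, −sin 7°).
The plane normal is n = v₁ × v₂ ∝ (0.324, 0.024, 0.869).
tan δ = √(n_x²+n_y²)/n_z = 0.325/0.869, so δ = 20.5°.
Dip direction = azimuth of (n_x, n_y) = atan2(0.324, 0.024) = 86°.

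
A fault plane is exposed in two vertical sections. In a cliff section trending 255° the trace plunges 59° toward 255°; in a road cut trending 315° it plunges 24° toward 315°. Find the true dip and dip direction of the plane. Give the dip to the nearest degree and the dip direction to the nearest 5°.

true dip 60°, dip direction 240°

Represent each trace as a vector plunging at its apparent dip toward its trend (east-north-up frame): v₁ = (-0.497, -0.133, -0.857), v₂ = (-0.646, 0.646, -0.407).
n = v₁ × v₂ = (-0.608, -0.351, 0.407) (taken with n_z > 0).
Dip δ = arctan(|n_h|/n_z) = arctan(0.702/0.407) = 59.9°.
The horizontal component of n points toward azimuth atan2(n_x, n_y) = 240°, the dip direction.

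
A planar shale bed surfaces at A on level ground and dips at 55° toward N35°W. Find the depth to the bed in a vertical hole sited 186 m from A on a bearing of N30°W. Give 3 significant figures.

265 m

The hole lies 5° from the dip direction, so the down-dip offset is 186 × cos 5° = 185.29 m.
Depth = down-dip offset × tan(dip) = 185.29 × tan 55° = 185.29 × 1.4281
Depth = 264.62 m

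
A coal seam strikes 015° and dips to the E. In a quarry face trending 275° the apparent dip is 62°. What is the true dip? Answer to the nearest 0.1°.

62.4°

The section is 80° from the strike.
tan δ = tan α / sin β = tan 62° / sin 80° = 1.8807 / 0.9848 = 1.9097
true dip = arctan 1.9097 = 62.36°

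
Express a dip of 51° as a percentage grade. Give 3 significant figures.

grade % = 100 × tan 51° = 100 × 1.2349

123%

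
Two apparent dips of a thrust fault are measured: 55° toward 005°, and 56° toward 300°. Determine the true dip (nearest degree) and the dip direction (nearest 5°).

true dip 60°, dip direction 330°

Each apparent-dip line lies in the plane. As unit vectors (x east, y north, z up), v₁ plunges 55°→005° and v₂ plunges 56°→300°.
The plane normal is n = v₁ × v₂ ∝ (-0.245, 0.438, 0.291).
tan δ = √(n_x²+n_y²)/n_z = 0.502/0.291, so δ = 59.9°.
The horizontal component of n points toward azimuth atan2(n_x, n_y) = 331°, the dip direction.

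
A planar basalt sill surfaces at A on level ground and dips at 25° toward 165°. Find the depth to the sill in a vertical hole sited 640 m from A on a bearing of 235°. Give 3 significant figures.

The hole lies 70° from the dip direction, so the down-dip offset is 640 × cos 70° = 218.89 m.
Depth = down-dip offset × tan(dip) = 218.89 × tan 25° = 218.89 × 0.4663
Depth = 102.07 m

102 m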